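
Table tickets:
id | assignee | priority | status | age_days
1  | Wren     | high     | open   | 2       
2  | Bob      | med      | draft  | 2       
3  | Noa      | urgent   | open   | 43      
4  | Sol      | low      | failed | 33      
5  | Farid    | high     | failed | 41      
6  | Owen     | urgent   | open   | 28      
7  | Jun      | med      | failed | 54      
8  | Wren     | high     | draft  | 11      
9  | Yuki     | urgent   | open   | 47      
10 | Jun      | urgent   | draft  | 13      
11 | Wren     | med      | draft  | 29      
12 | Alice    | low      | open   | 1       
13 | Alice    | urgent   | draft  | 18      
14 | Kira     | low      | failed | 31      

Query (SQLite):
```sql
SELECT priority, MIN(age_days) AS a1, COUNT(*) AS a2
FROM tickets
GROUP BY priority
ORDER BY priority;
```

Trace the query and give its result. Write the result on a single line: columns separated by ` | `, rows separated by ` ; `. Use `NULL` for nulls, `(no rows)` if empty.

Group tickets by priority.
Per group compute: MIN(age_days), COUNT(*).
  high: ids {1, 5, 8} → MIN(age_days)=2, COUNT(*)=3
  low: ids {4, 12, 14} → MIN(age_days)=1, COUNT(*)=3
  med: ids {2, 7, 11} → MIN(age_days)=2, COUNT(*)=3
  urgent: ids {3, 6, 9, 10, 13} → MIN(age_days)=13, COUNT(*)=5

high | 2 | 3 ; low | 1 | 3 ; med | 2 | 3 ; urgent | 13 | 5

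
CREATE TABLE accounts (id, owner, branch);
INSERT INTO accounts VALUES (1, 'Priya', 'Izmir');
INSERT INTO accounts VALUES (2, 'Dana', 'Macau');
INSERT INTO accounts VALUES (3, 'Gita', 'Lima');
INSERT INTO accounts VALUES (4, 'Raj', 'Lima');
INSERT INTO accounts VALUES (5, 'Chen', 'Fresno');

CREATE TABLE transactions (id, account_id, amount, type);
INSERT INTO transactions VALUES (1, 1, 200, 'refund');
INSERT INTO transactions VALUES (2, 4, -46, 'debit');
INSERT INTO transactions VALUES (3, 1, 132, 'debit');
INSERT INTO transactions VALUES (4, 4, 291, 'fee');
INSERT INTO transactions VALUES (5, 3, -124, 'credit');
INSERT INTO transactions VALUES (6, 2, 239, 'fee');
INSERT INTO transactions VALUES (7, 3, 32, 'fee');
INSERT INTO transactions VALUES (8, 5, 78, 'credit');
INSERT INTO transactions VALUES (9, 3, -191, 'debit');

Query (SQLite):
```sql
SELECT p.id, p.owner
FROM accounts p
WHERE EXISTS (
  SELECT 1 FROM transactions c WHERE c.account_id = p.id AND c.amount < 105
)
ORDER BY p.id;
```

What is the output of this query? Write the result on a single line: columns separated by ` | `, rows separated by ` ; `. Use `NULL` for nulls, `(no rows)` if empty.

For each accounts row, check whether any transactions with matching account_id has amount < 105.
Keep rows where that is true.

3 | Gita ; 4 | Raj ; 5 | Chen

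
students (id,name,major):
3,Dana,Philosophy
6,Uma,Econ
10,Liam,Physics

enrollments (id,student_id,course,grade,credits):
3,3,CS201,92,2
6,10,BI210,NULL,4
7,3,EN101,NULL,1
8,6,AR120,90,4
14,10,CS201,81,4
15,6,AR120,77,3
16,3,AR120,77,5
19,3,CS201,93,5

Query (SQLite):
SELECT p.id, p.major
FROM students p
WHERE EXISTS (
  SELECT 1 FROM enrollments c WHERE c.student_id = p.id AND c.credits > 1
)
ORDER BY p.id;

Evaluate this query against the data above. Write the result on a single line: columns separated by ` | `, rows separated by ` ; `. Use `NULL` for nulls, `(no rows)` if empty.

3 | Philosophy ; 6 | Econ ; 10 | Physics

For each students row, check whether any enrollments with matching student_id has credits > 1.
Keep rows where that is true.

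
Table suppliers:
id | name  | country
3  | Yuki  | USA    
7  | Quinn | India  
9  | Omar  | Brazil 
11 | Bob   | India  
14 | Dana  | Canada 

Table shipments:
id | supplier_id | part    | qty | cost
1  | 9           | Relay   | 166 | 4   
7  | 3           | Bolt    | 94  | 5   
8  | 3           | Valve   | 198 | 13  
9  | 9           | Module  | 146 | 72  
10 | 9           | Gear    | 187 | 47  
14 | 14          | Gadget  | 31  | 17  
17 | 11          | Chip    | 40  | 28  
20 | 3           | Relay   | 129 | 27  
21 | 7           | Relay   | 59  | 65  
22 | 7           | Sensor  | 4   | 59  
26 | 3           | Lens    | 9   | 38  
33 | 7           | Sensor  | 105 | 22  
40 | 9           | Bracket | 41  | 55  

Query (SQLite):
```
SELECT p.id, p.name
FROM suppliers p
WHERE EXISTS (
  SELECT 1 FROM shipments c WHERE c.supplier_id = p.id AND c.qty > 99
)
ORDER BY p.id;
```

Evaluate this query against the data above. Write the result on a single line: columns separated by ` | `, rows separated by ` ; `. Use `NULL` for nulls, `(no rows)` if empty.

3 | Yuki ; 7 | Quinn ; 9 | Omar

For each suppliers row, check whether any shipments with matching supplier_id has qty > 99.
Keep rows where that is true.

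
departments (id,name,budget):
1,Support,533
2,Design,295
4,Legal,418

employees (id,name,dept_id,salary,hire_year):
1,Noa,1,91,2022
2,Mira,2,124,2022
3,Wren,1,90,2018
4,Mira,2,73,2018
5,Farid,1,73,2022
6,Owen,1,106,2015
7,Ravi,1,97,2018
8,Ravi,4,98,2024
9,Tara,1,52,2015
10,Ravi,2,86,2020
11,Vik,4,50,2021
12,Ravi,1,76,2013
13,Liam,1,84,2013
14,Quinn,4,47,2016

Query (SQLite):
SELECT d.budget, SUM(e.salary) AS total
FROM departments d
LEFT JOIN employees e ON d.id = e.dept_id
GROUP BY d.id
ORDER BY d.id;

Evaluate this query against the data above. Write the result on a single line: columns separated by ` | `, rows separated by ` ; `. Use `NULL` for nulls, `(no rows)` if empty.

LEFT JOIN keeps every departments row; unmatched ones get NULL for employees columns.
Group by departments.id and compute SUM(e.salary). SUM over an all-NULL group is NULL.
  1: ids {1, 3, 5, 6, 7, 9, 12, 13} → SUM(e.salary)=669
  2: ids {2, 4, 10} → SUM(e.salary)=283
  4: ids {8, 11, 14} → SUM(e.salary)=195

533 | 669 ; 295 | 283 ; 418 | 195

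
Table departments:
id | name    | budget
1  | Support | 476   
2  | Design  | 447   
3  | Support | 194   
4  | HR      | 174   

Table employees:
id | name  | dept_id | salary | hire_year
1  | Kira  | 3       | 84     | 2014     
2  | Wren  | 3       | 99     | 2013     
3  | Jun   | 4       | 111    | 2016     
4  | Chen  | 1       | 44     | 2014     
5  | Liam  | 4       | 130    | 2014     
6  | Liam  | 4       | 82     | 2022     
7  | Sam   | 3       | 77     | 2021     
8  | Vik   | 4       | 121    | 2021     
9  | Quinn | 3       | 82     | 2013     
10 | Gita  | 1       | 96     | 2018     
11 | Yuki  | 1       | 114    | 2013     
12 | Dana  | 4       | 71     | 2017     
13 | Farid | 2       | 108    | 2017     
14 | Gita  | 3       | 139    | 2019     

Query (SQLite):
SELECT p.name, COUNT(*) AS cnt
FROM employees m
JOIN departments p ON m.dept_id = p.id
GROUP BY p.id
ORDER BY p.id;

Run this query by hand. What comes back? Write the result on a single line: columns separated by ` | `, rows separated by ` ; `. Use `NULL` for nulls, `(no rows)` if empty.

Join each employees row to its departments via dept_id.
Group joined rows by departments.id; compute COUNT(*) per group.
  1: ids {4, 10, 11} → COUNT(*)=3
  2: ids {13} → COUNT(*)=1
  3: ids {1, 2, 7, 9, 14} → COUNT(*)=5
  4: ids {3, 5, 6, 8, 12} → COUNT(*)=5

Support | 3 ; Design | 1 ; Support | 5 ; HR | 5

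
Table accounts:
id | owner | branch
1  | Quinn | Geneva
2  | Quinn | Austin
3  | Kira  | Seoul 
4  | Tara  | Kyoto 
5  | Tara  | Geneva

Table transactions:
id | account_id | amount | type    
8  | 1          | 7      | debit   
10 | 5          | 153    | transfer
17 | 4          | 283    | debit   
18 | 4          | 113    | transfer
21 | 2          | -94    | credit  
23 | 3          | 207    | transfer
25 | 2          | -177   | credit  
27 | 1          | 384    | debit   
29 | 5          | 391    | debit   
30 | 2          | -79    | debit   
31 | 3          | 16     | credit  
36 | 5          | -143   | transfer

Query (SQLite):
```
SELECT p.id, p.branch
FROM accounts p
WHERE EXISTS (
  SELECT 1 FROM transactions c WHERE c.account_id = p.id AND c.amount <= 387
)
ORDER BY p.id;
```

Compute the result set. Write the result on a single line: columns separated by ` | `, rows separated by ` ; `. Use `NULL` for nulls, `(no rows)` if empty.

For each accounts row, check whether any transactions with matching account_id has amount <= 387.
Keep rows where that is true.

1 | Geneva ; 2 | Austin ; 3 | Seoul ; 4 | Kyoto ; 5 | Geneva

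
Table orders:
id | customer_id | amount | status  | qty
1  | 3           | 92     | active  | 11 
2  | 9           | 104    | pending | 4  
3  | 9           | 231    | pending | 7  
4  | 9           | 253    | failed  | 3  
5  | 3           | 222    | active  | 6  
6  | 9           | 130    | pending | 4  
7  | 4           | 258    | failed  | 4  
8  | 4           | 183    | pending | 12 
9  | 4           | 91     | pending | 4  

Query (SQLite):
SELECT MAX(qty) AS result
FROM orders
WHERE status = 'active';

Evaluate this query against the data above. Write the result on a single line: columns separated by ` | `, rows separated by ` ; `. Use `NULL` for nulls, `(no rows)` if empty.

Rows where status='active' → qty values: [11, 6].
MAX of non-NULL values = 11.

11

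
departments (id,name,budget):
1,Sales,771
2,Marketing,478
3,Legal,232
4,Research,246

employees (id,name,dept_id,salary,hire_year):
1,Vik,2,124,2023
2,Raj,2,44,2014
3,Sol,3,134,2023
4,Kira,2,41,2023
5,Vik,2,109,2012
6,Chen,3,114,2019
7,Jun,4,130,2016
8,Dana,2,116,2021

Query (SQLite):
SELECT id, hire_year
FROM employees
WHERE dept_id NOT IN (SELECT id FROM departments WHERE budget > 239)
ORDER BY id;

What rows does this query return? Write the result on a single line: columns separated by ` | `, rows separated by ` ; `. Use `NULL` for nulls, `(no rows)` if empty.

3 | 2023 ; 6 | 2019

Inner query: departments.id where budget > 239.
Outer: keep employees rows whose dept_id is not in that set.
Inner query → {1, 2, 4}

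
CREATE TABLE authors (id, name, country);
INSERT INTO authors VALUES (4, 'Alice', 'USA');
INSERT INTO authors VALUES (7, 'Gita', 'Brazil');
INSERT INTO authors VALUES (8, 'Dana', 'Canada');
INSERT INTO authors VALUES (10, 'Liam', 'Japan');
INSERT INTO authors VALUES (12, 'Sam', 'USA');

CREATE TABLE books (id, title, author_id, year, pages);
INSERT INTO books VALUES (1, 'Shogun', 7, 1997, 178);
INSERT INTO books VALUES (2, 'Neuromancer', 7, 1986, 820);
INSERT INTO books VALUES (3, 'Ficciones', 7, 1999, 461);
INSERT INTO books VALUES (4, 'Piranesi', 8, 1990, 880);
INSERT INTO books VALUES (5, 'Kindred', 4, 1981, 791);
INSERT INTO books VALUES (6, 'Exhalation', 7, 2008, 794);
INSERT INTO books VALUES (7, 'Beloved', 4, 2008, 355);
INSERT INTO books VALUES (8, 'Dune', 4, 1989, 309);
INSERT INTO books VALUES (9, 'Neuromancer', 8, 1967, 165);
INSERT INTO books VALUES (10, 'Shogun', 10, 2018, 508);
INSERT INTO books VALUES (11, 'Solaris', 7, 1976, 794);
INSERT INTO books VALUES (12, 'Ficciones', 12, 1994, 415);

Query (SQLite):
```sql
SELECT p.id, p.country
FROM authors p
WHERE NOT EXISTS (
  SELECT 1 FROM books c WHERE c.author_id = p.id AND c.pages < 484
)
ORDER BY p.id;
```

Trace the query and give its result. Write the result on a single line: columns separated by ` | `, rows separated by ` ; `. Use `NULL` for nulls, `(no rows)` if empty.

For each authors row, check whether any books with matching author_id has pages < 484.
Keep rows where that is false.

10 | Japan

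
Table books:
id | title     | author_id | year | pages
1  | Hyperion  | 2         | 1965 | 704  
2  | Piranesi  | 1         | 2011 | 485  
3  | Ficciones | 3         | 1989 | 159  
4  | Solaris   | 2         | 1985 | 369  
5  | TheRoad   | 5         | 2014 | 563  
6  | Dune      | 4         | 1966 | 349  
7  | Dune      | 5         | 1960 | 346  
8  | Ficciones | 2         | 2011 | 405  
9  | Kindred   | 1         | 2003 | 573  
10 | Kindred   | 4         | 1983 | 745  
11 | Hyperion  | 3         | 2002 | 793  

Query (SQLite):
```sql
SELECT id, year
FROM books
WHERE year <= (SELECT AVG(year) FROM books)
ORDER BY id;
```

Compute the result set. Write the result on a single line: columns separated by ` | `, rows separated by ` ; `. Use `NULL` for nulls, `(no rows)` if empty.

1 | 1965 ; 3 | 1989 ; 4 | 1985 ; 6 | 1966 ; 7 | 1960 ; 10 | 1983

Scalar subquery: AVG(year) over all books rows = 1989.909091 (≈; comparison uses full precision).
Keep rows where year <= that value.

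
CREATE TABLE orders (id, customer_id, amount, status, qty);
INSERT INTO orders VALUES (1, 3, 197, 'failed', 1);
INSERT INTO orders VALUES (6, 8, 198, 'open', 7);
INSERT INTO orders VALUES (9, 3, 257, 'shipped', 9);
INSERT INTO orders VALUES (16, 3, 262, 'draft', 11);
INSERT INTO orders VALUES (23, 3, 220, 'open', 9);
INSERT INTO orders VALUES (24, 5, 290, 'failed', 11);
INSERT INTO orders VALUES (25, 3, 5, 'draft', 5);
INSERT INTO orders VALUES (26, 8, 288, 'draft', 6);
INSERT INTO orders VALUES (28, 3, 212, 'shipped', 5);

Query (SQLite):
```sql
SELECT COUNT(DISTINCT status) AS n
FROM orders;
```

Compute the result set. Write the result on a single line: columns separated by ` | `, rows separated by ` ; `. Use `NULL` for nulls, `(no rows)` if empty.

Count distinct non-NULL status values.

4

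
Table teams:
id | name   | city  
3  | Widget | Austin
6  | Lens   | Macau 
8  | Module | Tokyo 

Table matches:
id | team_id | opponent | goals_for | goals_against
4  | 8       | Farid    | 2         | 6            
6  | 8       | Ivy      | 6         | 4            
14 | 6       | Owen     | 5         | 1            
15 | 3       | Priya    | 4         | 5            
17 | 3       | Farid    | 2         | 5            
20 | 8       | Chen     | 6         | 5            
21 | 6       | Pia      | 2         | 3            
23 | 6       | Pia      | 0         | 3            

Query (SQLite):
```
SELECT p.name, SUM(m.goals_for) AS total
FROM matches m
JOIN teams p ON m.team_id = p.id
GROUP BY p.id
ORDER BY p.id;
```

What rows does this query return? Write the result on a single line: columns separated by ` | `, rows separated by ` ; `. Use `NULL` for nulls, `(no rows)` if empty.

Join each matches row to its teams via team_id.
Group joined rows by teams.id; compute SUM(m.goals_for) per group.
  3: ids {15, 17} → SUM(m.goals_for)=6
  6: ids {14, 21, 23} → SUM(m.goals_for)=7
  8: ids {4, 6, 20} → SUM(m.goals_for)=14

Widget | 6 ; Lens | 7 ; Module | 14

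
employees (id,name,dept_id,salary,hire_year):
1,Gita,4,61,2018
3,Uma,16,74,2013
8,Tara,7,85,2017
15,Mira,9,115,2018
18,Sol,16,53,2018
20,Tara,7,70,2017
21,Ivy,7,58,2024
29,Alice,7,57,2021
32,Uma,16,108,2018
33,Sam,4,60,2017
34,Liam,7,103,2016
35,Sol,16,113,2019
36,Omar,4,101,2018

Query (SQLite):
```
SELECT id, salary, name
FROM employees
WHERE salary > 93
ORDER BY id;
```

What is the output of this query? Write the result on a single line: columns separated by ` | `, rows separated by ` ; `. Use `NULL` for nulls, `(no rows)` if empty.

15 | 115 | Mira ; 32 | 108 | Uma ; 34 | 103 | Liam ; 35 | 113 | Sol ; 36 | 101 | Omar

salary > 93: ids {15, 32, 34, 35, 36}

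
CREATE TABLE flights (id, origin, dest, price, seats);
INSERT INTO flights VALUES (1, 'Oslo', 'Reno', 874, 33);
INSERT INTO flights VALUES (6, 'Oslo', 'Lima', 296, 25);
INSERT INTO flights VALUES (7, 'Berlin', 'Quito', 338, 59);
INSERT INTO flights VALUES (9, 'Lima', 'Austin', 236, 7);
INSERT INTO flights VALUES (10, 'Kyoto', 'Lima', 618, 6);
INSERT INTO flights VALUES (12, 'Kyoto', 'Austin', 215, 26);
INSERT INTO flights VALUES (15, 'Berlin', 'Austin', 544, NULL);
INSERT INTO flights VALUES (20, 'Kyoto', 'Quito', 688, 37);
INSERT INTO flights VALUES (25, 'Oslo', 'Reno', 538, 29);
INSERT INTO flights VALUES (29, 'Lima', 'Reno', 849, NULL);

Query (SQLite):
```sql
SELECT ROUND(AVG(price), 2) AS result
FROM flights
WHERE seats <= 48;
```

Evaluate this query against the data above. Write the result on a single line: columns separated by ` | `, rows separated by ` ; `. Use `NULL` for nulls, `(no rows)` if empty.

495

Rows where seats <= 48 → price values: [874, 296, 236, 618, 215, 688, 538].
AVG = 3465 / 7 (rounded to 2 dp).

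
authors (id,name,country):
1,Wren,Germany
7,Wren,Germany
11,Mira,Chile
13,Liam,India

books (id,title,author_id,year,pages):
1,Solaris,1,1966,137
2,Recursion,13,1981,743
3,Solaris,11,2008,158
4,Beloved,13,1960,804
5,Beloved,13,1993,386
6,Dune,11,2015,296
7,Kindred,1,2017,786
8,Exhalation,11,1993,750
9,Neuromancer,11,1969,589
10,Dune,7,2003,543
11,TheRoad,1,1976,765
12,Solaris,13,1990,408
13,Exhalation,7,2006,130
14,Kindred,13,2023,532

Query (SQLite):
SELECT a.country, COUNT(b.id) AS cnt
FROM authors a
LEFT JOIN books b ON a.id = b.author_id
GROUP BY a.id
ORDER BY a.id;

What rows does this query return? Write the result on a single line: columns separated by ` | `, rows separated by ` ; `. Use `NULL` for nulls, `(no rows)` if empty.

Germany | 3 ; Germany | 2 ; Chile | 4 ; India | 5

LEFT JOIN keeps every authors row; unmatched ones get NULL for books columns.
Group by authors.id and compute COUNT(b.id). COUNT(col) of an all-NULL group is 0.
  1: ids {1, 7, 11} → COUNT(b.id)=3
  7: ids {10, 13} → COUNT(b.id)=2
  11: ids {3, 6, 8, 9} → COUNT(b.id)=4
  13: ids {2, 4, 5, 12, 14} → COUNT(b.id)=5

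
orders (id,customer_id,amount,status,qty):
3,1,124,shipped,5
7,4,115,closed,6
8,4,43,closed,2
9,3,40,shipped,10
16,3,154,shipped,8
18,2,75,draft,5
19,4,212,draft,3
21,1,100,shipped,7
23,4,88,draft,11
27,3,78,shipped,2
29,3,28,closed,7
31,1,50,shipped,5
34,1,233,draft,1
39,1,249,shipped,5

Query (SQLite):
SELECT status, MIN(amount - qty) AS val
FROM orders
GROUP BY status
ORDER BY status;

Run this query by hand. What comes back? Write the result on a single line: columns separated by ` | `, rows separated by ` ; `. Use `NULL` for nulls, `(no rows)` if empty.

closed | 21 ; draft | 70 ; shipped | 30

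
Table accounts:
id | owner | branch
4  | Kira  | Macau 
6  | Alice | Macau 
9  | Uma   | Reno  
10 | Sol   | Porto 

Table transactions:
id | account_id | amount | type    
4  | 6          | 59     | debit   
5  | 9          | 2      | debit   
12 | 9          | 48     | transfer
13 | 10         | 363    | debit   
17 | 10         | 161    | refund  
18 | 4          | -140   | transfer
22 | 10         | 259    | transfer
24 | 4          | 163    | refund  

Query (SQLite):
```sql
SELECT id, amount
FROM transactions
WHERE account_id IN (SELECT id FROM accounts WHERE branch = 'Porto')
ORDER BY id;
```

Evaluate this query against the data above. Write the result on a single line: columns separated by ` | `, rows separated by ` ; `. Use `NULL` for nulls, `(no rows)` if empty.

13 | 363 ; 17 | 161 ; 22 | 259

Inner query: accounts.id where branch = 'Porto'.
Outer: keep transactions rows whose account_id is in that set.
Inner query → {10}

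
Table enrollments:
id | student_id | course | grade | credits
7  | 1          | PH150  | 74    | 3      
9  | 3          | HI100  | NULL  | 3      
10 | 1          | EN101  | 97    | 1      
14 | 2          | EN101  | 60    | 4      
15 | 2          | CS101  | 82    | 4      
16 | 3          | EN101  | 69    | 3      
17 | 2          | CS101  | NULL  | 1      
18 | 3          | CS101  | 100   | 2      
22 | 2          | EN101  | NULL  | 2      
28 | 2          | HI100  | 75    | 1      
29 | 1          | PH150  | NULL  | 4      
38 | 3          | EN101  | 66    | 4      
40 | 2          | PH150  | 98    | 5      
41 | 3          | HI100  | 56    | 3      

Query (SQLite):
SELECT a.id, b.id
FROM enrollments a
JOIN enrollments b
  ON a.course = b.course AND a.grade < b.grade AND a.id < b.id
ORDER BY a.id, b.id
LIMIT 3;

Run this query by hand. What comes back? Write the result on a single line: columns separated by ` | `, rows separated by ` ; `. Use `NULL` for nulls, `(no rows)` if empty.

Pairs (a,b) with same course, a.grade < b.grade, a.id < b.id.
course groups: CS101:{15,17,18} EN101:{10,14,16,22,38} HI100:{9,28,41} PH150:{7,29,40}
Ordered by (a.id, b.id); first 3.

7 | 40 ; 14 | 16 ; 14 | 38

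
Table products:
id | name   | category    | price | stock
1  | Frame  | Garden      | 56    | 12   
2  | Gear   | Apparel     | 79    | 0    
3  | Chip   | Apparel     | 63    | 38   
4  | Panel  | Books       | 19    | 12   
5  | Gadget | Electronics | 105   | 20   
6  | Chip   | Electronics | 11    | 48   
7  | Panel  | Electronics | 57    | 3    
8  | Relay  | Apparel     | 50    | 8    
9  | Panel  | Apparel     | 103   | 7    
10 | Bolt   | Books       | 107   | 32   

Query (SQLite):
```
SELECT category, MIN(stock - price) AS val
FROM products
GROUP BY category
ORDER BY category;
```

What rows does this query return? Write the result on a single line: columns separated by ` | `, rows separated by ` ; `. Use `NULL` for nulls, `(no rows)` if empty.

For each row compute stock - price.
Group by category; take MIN of the expression per group.
  Apparel: ids {2, 3, 8, 9} → MIN(stock - price)=-96
  Books: ids {4, 10} → MIN(stock - price)=-75
  Electronics: ids {5, 6, 7} → MIN(stock - price)=-85
  Garden: ids {1} → MIN(stock - price)=-44

Apparel | -96 ; Books | -75 ; Electronics | -85 ; Garden | -44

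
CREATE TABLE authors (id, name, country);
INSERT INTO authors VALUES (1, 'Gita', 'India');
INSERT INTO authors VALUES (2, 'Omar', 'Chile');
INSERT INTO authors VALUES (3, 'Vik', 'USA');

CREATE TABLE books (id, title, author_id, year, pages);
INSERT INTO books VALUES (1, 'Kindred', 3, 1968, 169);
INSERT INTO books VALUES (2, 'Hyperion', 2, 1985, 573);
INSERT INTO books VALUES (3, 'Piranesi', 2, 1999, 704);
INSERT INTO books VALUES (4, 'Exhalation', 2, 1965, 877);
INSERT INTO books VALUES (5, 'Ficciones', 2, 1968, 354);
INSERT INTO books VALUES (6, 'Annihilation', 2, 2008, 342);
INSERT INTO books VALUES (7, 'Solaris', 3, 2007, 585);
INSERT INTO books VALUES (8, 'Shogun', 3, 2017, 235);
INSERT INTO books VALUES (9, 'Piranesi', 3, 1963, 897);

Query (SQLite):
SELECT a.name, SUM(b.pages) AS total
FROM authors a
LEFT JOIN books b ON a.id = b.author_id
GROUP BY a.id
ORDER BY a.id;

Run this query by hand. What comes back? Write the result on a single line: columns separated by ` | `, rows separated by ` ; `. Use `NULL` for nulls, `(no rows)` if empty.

Gita | NULL ; Omar | 2850 ; Vik | 1886

LEFT JOIN keeps every authors row; unmatched ones get NULL for books columns.
Group by authors.id and compute SUM(b.pages). SUM over an all-NULL group is NULL.
  1: ids {—} → SUM(b.pages)=NULL
  2: ids {2, 3, 4, 5, 6} → SUM(b.pages)=2850
  3: ids {1, 7, 8, 9} → SUM(b.pages)=1886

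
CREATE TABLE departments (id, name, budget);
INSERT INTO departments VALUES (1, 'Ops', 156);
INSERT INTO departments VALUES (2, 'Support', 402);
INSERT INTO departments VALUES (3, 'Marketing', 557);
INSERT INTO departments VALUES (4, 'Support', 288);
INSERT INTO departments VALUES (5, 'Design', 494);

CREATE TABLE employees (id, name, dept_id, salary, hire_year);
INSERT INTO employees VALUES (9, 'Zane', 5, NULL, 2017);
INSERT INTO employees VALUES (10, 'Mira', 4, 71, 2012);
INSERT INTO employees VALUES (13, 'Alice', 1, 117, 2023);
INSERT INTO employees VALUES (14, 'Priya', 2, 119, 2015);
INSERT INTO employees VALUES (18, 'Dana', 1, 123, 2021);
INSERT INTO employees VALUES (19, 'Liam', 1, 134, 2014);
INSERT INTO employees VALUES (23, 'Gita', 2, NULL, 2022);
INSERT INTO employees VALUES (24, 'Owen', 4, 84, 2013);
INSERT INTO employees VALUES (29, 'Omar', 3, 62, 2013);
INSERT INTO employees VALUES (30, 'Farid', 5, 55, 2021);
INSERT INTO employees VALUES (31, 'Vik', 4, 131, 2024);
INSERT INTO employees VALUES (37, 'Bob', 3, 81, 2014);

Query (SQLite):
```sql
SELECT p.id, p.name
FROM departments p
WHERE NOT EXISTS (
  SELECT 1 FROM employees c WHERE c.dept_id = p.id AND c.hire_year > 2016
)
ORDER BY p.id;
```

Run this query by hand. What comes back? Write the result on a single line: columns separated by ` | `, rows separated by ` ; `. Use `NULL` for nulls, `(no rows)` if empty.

3 | Marketing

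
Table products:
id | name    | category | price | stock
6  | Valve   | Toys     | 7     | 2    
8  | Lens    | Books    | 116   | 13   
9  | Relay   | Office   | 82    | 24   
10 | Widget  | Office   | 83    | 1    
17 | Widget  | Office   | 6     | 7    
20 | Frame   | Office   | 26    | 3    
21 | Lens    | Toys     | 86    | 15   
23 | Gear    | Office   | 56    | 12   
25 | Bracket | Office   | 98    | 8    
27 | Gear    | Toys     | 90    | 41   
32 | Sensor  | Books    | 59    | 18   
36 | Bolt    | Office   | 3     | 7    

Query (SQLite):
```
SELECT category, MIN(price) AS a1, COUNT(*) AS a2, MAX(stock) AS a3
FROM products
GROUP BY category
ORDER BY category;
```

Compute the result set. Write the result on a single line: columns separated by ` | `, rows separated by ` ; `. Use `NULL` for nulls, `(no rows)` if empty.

Group products by category.
Per group compute: MIN(price), COUNT(*), MAX(stock).
  Books: ids {8, 32} → MIN(price)=59, COUNT(*)=2, MAX(stock)=18
  Office: ids {9, 10, 17, 20, 23, 25, 36} → MIN(price)=3, COUNT(*)=7, MAX(stock)=24
  Toys: ids {6, 21, 27} → MIN(price)=7, COUNT(*)=3, MAX(stock)=41

Books | 59 | 2 | 18 ; Office | 3 | 7 | 24 ; Toys | 7 | 3 | 41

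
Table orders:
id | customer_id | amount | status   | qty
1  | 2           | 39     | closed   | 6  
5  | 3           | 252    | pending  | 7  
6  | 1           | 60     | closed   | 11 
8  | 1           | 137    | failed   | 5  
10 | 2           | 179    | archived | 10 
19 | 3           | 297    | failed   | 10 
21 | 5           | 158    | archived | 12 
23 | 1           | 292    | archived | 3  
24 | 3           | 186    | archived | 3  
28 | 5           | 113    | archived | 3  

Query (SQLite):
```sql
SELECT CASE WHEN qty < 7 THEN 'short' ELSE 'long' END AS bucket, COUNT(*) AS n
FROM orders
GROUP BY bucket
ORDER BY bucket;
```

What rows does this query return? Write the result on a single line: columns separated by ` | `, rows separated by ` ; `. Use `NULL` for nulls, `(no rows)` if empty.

long | 5 ; short | 5

Bucket rows by qty < 7 → 'short' else 'long'; count each bucket.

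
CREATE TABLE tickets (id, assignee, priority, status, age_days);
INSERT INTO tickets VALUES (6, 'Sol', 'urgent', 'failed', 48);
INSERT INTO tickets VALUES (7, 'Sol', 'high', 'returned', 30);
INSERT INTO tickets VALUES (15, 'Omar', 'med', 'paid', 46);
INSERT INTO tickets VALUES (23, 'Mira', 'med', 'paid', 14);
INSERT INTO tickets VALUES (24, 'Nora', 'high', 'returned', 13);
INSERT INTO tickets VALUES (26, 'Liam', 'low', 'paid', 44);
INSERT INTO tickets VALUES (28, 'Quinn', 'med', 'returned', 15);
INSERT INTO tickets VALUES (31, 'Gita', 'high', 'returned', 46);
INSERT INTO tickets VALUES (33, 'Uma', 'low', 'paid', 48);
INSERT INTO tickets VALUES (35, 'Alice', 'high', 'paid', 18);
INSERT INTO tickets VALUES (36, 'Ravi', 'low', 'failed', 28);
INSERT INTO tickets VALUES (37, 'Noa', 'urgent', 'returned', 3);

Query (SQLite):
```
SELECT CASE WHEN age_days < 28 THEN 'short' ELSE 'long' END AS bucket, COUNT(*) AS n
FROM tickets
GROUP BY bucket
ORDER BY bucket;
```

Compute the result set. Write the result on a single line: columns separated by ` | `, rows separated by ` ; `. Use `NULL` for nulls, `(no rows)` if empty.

Bucket rows by age_days < 28 → 'short' else 'long'; count each bucket.

long | 7 ; short | 5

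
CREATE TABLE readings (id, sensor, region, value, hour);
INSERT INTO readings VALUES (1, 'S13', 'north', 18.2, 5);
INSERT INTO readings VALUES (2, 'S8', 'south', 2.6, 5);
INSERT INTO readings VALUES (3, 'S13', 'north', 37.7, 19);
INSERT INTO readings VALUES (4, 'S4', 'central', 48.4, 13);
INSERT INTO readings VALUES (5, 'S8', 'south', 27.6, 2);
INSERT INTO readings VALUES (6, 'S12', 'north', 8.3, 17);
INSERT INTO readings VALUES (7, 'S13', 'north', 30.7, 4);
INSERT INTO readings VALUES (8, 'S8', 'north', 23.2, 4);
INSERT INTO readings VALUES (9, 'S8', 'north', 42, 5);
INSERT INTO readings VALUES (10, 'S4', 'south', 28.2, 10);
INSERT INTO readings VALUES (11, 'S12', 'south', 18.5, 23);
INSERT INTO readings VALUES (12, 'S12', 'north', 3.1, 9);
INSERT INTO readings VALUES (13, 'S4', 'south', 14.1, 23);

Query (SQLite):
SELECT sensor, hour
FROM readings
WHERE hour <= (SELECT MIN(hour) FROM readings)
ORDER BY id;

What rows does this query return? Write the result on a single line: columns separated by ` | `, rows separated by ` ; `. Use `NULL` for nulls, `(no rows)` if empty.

Scalar subquery: MIN(hour) over all readings rows = 2.
Keep rows where hour <= that value.

S8 | 2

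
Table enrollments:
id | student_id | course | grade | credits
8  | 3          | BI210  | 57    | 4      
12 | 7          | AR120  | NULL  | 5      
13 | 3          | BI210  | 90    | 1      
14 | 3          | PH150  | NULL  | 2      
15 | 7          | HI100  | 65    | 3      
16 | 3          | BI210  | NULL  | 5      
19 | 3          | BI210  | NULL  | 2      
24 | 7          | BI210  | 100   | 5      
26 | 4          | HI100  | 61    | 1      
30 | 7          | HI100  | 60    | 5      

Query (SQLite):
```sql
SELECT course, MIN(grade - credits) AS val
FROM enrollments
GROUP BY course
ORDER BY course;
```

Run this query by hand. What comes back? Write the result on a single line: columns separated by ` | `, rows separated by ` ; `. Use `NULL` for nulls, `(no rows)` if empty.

AR120 | NULL ; BI210 | 53 ; HI100 | 55 ; PH150 | NULL

For each row compute grade - credits.
Group by course; take MIN of the expression per group.
  AR120: ids {12} → MIN(grade - credits)=NULL
  BI210: ids {8, 13, 16, 19, 24} → MIN(grade - credits)=53
  HI100: ids {15, 26, 30} → MIN(grade - credits)=55
  PH150: ids {14} → MIN(grade - credits)=NULL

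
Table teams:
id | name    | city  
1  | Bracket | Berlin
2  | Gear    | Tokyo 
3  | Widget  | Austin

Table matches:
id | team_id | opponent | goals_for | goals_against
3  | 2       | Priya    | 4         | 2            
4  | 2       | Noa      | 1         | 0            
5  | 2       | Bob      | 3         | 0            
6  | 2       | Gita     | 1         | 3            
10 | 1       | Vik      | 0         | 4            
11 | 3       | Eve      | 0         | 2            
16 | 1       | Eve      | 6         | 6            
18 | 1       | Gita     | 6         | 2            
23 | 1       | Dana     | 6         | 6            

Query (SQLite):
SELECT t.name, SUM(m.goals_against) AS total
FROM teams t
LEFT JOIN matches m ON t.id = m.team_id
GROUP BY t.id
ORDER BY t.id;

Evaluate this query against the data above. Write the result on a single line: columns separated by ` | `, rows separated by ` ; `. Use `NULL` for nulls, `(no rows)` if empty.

Bracket | 18 ; Gear | 5 ; Widget | 2

LEFT JOIN keeps every teams row; unmatched ones get NULL for matches columns.
Group by teams.id and compute SUM(m.goals_against). SUM over an all-NULL group is NULL.
  1: ids {10, 16, 18, 23} → SUM(m.goals_against)=18
  2: ids {3, 4, 5, 6} → SUM(m.goals_against)=5
  3: ids {11} → SUM(m.goals_against)=2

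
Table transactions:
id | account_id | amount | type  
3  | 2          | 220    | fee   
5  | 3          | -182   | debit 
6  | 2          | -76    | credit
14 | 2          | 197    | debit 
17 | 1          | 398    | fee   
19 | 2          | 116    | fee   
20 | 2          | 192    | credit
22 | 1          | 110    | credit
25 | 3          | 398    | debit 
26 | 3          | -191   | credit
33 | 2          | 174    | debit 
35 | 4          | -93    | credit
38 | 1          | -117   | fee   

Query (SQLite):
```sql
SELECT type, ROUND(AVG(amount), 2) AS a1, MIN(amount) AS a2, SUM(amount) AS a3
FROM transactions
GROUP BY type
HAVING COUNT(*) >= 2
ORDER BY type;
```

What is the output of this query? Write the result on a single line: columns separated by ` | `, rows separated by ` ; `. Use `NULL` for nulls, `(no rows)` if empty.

credit | -11.6 | -191 | -58 ; debit | 146.75 | -182 | 587 ; fee | 154.25 | -117 | 617

Group transactions by type.
Per group compute: ROUND(AVG(amount), 2), MIN(amount), SUM(amount).
HAVING: drop groups with fewer than 2 rows.
  credit: ids {6, 20, 22, 26, 35} → ROUND(AVG(amount), 2)=-11.6, MIN(amount)=-191, SUM(amount)=-58
  debit: ids {5, 14, 25, 33} → ROUND(AVG(amount), 2)=146.75, MIN(amount)=-182, SUM(amount)=587
  fee: ids {3, 17, 19, 38} → ROUND(AVG(amount), 2)=154.25, MIN(amount)=-117, SUM(amount)=617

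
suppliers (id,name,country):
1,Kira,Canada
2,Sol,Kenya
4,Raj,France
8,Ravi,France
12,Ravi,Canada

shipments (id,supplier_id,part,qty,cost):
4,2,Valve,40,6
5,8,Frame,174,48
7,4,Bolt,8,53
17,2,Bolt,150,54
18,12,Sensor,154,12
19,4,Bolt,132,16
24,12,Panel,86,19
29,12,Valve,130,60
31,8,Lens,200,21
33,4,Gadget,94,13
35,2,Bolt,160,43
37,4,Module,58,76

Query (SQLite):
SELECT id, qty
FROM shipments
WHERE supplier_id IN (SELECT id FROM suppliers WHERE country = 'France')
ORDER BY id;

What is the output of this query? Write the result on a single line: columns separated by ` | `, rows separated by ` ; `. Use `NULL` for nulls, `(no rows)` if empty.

Inner query: suppliers.id where country = 'France'.
Outer: keep shipments rows whose supplier_id is in that set.
Inner query → {4, 8}

5 | 174 ; 7 | 8 ; 19 | 132 ; 31 | 200 ; 33 | 94 ; 37 | 58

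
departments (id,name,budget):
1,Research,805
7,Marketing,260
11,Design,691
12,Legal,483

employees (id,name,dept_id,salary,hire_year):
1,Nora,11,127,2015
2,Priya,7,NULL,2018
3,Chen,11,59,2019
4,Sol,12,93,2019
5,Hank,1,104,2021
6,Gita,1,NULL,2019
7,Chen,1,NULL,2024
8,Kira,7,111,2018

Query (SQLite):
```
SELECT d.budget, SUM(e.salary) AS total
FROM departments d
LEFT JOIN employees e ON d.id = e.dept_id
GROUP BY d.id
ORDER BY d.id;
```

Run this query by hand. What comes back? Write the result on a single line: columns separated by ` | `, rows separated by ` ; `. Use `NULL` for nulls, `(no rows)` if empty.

805 | 104 ; 260 | 111 ; 691 | 186 ; 483 | 93

LEFT JOIN keeps every departments row; unmatched ones get NULL for employees columns.
Group by departments.id and compute SUM(e.salary). SUM over an all-NULL group is NULL.
  1: ids {5, 6, 7} → SUM(e.salary)=104
  7: ids {2, 8} → SUM(e.salary)=111
  11: ids {1, 3} → SUM(e.salary)=186
  12: ids {4} → SUM(e.salary)=93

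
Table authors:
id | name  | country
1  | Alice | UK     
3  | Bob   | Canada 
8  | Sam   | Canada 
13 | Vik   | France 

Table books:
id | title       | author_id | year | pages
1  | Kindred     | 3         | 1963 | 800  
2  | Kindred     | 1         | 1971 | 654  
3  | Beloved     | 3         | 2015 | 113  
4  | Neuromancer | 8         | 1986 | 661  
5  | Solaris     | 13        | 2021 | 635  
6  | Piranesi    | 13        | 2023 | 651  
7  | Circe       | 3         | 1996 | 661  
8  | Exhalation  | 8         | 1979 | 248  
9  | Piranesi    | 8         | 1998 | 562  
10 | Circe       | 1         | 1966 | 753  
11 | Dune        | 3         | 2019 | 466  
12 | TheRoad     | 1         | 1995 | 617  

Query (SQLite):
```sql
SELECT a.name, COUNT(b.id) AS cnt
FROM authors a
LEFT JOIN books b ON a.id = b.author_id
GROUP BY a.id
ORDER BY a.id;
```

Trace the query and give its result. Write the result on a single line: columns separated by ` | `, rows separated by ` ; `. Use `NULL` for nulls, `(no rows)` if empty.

Alice | 3 ; Bob | 4 ; Sam | 3 ; Vik | 2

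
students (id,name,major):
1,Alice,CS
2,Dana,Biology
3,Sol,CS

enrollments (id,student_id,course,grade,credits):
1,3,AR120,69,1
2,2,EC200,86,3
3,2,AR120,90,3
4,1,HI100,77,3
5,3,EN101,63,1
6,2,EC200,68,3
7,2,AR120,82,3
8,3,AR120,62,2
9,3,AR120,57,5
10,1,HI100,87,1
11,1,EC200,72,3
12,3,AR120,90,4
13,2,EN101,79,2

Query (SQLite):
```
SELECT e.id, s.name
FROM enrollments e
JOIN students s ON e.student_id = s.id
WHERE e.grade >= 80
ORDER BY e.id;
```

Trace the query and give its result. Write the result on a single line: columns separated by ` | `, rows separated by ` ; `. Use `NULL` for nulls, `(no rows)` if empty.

2 | Dana ; 3 | Dana ; 7 | Dana ; 10 | Alice ; 12 | Sol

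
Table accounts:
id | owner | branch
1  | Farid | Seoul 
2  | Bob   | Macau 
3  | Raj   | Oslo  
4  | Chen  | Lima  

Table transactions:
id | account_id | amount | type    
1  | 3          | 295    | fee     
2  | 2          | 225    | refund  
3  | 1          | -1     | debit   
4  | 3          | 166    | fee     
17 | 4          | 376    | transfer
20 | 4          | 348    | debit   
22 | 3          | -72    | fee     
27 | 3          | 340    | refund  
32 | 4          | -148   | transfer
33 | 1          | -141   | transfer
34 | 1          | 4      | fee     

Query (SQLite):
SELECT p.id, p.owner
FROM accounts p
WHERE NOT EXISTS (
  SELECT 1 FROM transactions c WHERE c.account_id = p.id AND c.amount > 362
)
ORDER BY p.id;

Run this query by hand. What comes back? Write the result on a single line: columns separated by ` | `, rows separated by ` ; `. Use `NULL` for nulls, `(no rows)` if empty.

For each accounts row, check whether any transactions with matching account_id has amount > 362.
Keep rows where that is false.

1 | Farid ; 2 | Bob ; 3 | Raj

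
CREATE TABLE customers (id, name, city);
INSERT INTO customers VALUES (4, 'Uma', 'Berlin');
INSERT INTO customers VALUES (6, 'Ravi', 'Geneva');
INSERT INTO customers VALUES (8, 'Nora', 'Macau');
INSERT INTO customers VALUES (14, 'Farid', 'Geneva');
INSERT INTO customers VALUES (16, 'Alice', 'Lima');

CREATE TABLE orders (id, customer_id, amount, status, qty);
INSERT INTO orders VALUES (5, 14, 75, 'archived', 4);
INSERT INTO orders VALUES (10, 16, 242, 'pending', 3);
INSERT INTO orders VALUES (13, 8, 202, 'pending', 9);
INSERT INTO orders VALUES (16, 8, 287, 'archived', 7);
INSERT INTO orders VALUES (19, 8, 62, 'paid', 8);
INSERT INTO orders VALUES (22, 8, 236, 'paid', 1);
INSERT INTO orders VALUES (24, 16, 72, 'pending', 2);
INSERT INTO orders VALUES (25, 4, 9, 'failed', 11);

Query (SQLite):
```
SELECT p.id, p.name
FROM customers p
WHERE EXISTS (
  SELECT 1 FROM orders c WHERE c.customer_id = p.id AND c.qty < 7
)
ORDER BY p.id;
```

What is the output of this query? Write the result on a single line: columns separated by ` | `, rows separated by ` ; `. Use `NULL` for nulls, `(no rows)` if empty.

For each customers row, check whether any orders with matching customer_id has qty < 7.
Keep rows where that is true.

8 | Nora ; 14 | Farid ; 16 | Alice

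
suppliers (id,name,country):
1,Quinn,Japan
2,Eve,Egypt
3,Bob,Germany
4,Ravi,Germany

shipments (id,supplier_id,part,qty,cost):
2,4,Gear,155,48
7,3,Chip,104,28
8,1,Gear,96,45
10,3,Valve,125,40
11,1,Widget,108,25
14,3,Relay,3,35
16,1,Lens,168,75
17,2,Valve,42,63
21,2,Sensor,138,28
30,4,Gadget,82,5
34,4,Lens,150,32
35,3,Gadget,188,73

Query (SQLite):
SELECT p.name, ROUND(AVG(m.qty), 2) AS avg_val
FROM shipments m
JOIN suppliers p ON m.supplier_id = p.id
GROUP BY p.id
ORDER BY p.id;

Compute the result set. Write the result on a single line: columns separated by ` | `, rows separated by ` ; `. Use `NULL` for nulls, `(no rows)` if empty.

Join each shipments row to its suppliers via supplier_id.
Group joined rows by suppliers.id; compute ROUND(AVG(m.qty), 2) per group.
  1: ids {8, 11, 16} → ROUND(AVG(m.qty), 2)=124
  2: ids {17, 21} → ROUND(AVG(m.qty), 2)=90
  3: ids {7, 10, 14, 35} → ROUND(AVG(m.qty), 2)=105
  4: ids {2, 30, 34} → ROUND(AVG(m.qty), 2)=129

Quinn | 124 ; Eve | 90 ; Bob | 105 ; Ravi | 129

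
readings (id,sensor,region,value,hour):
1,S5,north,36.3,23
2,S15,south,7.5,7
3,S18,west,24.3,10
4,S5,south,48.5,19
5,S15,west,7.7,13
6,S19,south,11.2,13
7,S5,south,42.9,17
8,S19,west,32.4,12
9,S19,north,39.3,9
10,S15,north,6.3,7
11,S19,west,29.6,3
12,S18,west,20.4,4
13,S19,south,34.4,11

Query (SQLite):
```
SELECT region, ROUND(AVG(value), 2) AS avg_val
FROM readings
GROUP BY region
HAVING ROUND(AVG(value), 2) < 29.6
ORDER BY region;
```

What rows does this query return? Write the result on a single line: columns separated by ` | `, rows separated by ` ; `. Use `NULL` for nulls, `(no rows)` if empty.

Partition readings by region; compute ROUND(AVG(value), 2) within each group.
HAVING: keep groups where ROUND(AVG(value), 2) < 29.6.
  north: ids {1, 9, 10} → ROUND(AVG(value), 2)=27.3
  south: ids {2, 4, 6, 7, 13} → ROUND(AVG(value), 2)=28.9
  west: ids {3, 5, 8, 11, 12} → ROUND(AVG(value), 2)=22.88

north | 27.3 ; south | 28.9 ; west | 22.88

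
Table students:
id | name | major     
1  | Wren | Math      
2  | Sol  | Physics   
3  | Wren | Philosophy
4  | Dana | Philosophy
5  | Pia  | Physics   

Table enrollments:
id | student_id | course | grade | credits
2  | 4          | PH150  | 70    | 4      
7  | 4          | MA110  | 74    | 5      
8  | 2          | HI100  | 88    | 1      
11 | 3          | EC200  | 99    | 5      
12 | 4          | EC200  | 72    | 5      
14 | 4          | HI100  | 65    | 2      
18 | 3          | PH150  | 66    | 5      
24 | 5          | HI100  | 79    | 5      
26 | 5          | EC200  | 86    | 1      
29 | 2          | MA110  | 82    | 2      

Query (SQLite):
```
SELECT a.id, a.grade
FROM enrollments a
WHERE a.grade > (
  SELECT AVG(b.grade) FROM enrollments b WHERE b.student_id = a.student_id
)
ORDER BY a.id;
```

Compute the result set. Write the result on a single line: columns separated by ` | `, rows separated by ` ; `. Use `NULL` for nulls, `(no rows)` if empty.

For each enrollments row a, compute AVG(grade) over rows sharing a.student_id.
Keep row a if a.grade > that per-group AVG.
  student_id=2: AVG(grade) = 85.0
  student_id=3: AVG(grade) = 82.5
  student_id=4: AVG(grade) = 70.25
  student_id=5: AVG(grade) = 82.5

7 | 74 ; 8 | 88 ; 11 | 99 ; 12 | 72 ; 26 | 86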